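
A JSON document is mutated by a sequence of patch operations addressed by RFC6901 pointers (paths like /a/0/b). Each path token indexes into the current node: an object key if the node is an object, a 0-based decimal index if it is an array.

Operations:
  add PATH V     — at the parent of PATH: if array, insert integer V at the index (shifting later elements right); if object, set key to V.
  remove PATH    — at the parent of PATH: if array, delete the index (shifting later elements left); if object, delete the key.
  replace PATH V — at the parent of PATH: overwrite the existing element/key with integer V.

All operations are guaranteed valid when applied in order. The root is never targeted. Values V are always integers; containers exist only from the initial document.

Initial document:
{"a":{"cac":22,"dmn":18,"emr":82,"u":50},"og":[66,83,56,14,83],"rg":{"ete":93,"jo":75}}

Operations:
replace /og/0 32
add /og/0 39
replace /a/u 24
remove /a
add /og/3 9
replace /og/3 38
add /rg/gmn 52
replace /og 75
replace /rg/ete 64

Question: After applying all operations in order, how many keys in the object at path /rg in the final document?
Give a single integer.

Answer: 3

Derivation:
After op 1 (replace /og/0 32): {"a":{"cac":22,"dmn":18,"emr":82,"u":50},"og":[32,83,56,14,83],"rg":{"ete":93,"jo":75}}
After op 2 (add /og/0 39): {"a":{"cac":22,"dmn":18,"emr":82,"u":50},"og":[39,32,83,56,14,83],"rg":{"ete":93,"jo":75}}
After op 3 (replace /a/u 24): {"a":{"cac":22,"dmn":18,"emr":82,"u":24},"og":[39,32,83,56,14,83],"rg":{"ete":93,"jo":75}}
After op 4 (remove /a): {"og":[39,32,83,56,14,83],"rg":{"ete":93,"jo":75}}
After op 5 (add /og/3 9): {"og":[39,32,83,9,56,14,83],"rg":{"ete":93,"jo":75}}
After op 6 (replace /og/3 38): {"og":[39,32,83,38,56,14,83],"rg":{"ete":93,"jo":75}}
After op 7 (add /rg/gmn 52): {"og":[39,32,83,38,56,14,83],"rg":{"ete":93,"gmn":52,"jo":75}}
After op 8 (replace /og 75): {"og":75,"rg":{"ete":93,"gmn":52,"jo":75}}
After op 9 (replace /rg/ete 64): {"og":75,"rg":{"ete":64,"gmn":52,"jo":75}}
Size at path /rg: 3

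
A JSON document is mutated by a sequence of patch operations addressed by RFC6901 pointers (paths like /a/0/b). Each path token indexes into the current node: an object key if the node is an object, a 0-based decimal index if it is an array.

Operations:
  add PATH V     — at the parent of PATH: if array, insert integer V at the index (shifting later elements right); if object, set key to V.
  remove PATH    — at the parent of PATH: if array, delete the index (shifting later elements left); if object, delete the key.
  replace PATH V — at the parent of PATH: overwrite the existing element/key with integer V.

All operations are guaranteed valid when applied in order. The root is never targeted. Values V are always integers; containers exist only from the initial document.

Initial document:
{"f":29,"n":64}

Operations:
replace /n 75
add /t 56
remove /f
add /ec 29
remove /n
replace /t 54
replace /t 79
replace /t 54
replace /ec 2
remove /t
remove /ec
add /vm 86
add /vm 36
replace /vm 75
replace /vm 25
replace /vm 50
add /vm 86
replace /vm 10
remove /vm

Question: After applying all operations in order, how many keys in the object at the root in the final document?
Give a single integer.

After op 1 (replace /n 75): {"f":29,"n":75}
After op 2 (add /t 56): {"f":29,"n":75,"t":56}
After op 3 (remove /f): {"n":75,"t":56}
After op 4 (add /ec 29): {"ec":29,"n":75,"t":56}
After op 5 (remove /n): {"ec":29,"t":56}
After op 6 (replace /t 54): {"ec":29,"t":54}
After op 7 (replace /t 79): {"ec":29,"t":79}
After op 8 (replace /t 54): {"ec":29,"t":54}
After op 9 (replace /ec 2): {"ec":2,"t":54}
After op 10 (remove /t): {"ec":2}
After op 11 (remove /ec): {}
After op 12 (add /vm 86): {"vm":86}
After op 13 (add /vm 36): {"vm":36}
After op 14 (replace /vm 75): {"vm":75}
After op 15 (replace /vm 25): {"vm":25}
After op 16 (replace /vm 50): {"vm":50}
After op 17 (add /vm 86): {"vm":86}
After op 18 (replace /vm 10): {"vm":10}
After op 19 (remove /vm): {}
Size at the root: 0

Answer: 0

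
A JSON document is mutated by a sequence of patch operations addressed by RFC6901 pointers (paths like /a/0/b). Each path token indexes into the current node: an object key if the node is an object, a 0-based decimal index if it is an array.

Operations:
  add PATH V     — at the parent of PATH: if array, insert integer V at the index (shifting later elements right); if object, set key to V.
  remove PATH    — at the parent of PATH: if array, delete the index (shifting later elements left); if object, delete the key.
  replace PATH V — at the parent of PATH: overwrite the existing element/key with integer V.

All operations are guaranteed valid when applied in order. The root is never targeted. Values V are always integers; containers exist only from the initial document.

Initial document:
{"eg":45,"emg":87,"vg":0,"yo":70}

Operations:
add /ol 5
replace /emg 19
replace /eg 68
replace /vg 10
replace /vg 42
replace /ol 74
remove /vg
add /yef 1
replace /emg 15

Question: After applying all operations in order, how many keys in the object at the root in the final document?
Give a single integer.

Answer: 5

Derivation:
After op 1 (add /ol 5): {"eg":45,"emg":87,"ol":5,"vg":0,"yo":70}
After op 2 (replace /emg 19): {"eg":45,"emg":19,"ol":5,"vg":0,"yo":70}
After op 3 (replace /eg 68): {"eg":68,"emg":19,"ol":5,"vg":0,"yo":70}
After op 4 (replace /vg 10): {"eg":68,"emg":19,"ol":5,"vg":10,"yo":70}
After op 5 (replace /vg 42): {"eg":68,"emg":19,"ol":5,"vg":42,"yo":70}
After op 6 (replace /ol 74): {"eg":68,"emg":19,"ol":74,"vg":42,"yo":70}
After op 7 (remove /vg): {"eg":68,"emg":19,"ol":74,"yo":70}
After op 8 (add /yef 1): {"eg":68,"emg":19,"ol":74,"yef":1,"yo":70}
After op 9 (replace /emg 15): {"eg":68,"emg":15,"ol":74,"yef":1,"yo":70}
Size at the root: 5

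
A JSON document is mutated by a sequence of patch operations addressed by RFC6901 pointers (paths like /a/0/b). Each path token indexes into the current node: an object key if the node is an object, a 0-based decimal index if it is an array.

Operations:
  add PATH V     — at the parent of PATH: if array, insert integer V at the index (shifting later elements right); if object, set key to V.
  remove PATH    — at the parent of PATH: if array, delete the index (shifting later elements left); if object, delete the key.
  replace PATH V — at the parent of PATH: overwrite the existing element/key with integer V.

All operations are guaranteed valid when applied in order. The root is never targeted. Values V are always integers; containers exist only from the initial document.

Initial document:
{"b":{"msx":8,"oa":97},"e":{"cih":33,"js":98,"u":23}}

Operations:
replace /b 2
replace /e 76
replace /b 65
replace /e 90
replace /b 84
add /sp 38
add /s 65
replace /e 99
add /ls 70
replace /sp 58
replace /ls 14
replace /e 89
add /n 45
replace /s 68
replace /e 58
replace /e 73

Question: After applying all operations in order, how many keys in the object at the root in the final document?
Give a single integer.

Answer: 6

Derivation:
After op 1 (replace /b 2): {"b":2,"e":{"cih":33,"js":98,"u":23}}
After op 2 (replace /e 76): {"b":2,"e":76}
After op 3 (replace /b 65): {"b":65,"e":76}
After op 4 (replace /e 90): {"b":65,"e":90}
After op 5 (replace /b 84): {"b":84,"e":90}
After op 6 (add /sp 38): {"b":84,"e":90,"sp":38}
After op 7 (add /s 65): {"b":84,"e":90,"s":65,"sp":38}
After op 8 (replace /e 99): {"b":84,"e":99,"s":65,"sp":38}
After op 9 (add /ls 70): {"b":84,"e":99,"ls":70,"s":65,"sp":38}
After op 10 (replace /sp 58): {"b":84,"e":99,"ls":70,"s":65,"sp":58}
After op 11 (replace /ls 14): {"b":84,"e":99,"ls":14,"s":65,"sp":58}
After op 12 (replace /e 89): {"b":84,"e":89,"ls":14,"s":65,"sp":58}
After op 13 (add /n 45): {"b":84,"e":89,"ls":14,"n":45,"s":65,"sp":58}
After op 14 (replace /s 68): {"b":84,"e":89,"ls":14,"n":45,"s":68,"sp":58}
After op 15 (replace /e 58): {"b":84,"e":58,"ls":14,"n":45,"s":68,"sp":58}
After op 16 (replace /e 73): {"b":84,"e":73,"ls":14,"n":45,"s":68,"sp":58}
Size at the root: 6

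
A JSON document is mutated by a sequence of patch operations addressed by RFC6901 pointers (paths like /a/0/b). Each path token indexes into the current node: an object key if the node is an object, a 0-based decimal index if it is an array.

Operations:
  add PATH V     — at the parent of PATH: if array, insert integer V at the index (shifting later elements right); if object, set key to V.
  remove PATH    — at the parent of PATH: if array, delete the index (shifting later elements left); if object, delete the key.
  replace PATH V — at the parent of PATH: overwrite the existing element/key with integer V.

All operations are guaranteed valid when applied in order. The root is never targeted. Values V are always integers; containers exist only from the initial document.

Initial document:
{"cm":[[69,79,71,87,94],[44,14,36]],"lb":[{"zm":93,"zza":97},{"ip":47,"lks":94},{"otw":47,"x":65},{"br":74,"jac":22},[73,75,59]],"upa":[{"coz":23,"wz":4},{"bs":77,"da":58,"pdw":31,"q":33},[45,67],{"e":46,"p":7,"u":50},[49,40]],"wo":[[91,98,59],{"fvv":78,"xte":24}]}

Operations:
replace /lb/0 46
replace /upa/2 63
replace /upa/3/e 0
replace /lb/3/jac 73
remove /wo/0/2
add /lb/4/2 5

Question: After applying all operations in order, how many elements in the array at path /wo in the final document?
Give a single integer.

After op 1 (replace /lb/0 46): {"cm":[[69,79,71,87,94],[44,14,36]],"lb":[46,{"ip":47,"lks":94},{"otw":47,"x":65},{"br":74,"jac":22},[73,75,59]],"upa":[{"coz":23,"wz":4},{"bs":77,"da":58,"pdw":31,"q":33},[45,67],{"e":46,"p":7,"u":50},[49,40]],"wo":[[91,98,59],{"fvv":78,"xte":24}]}
After op 2 (replace /upa/2 63): {"cm":[[69,79,71,87,94],[44,14,36]],"lb":[46,{"ip":47,"lks":94},{"otw":47,"x":65},{"br":74,"jac":22},[73,75,59]],"upa":[{"coz":23,"wz":4},{"bs":77,"da":58,"pdw":31,"q":33},63,{"e":46,"p":7,"u":50},[49,40]],"wo":[[91,98,59],{"fvv":78,"xte":24}]}
After op 3 (replace /upa/3/e 0): {"cm":[[69,79,71,87,94],[44,14,36]],"lb":[46,{"ip":47,"lks":94},{"otw":47,"x":65},{"br":74,"jac":22},[73,75,59]],"upa":[{"coz":23,"wz":4},{"bs":77,"da":58,"pdw":31,"q":33},63,{"e":0,"p":7,"u":50},[49,40]],"wo":[[91,98,59],{"fvv":78,"xte":24}]}
After op 4 (replace /lb/3/jac 73): {"cm":[[69,79,71,87,94],[44,14,36]],"lb":[46,{"ip":47,"lks":94},{"otw":47,"x":65},{"br":74,"jac":73},[73,75,59]],"upa":[{"coz":23,"wz":4},{"bs":77,"da":58,"pdw":31,"q":33},63,{"e":0,"p":7,"u":50},[49,40]],"wo":[[91,98,59],{"fvv":78,"xte":24}]}
After op 5 (remove /wo/0/2): {"cm":[[69,79,71,87,94],[44,14,36]],"lb":[46,{"ip":47,"lks":94},{"otw":47,"x":65},{"br":74,"jac":73},[73,75,59]],"upa":[{"coz":23,"wz":4},{"bs":77,"da":58,"pdw":31,"q":33},63,{"e":0,"p":7,"u":50},[49,40]],"wo":[[91,98],{"fvv":78,"xte":24}]}
After op 6 (add /lb/4/2 5): {"cm":[[69,79,71,87,94],[44,14,36]],"lb":[46,{"ip":47,"lks":94},{"otw":47,"x":65},{"br":74,"jac":73},[73,75,5,59]],"upa":[{"coz":23,"wz":4},{"bs":77,"da":58,"pdw":31,"q":33},63,{"e":0,"p":7,"u":50},[49,40]],"wo":[[91,98],{"fvv":78,"xte":24}]}
Size at path /wo: 2

Answer: 2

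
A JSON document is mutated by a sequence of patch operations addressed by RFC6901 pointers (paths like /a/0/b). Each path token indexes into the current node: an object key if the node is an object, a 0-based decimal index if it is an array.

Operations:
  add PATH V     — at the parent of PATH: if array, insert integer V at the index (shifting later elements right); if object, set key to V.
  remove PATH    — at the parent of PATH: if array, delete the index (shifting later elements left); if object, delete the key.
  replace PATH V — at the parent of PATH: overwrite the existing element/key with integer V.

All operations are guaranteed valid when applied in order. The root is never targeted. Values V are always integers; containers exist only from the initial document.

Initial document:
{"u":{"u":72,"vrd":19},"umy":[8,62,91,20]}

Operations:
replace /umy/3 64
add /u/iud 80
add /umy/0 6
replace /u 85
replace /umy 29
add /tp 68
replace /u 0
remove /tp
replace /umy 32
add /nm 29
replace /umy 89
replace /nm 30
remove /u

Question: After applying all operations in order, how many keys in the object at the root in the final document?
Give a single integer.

After op 1 (replace /umy/3 64): {"u":{"u":72,"vrd":19},"umy":[8,62,91,64]}
After op 2 (add /u/iud 80): {"u":{"iud":80,"u":72,"vrd":19},"umy":[8,62,91,64]}
After op 3 (add /umy/0 6): {"u":{"iud":80,"u":72,"vrd":19},"umy":[6,8,62,91,64]}
After op 4 (replace /u 85): {"u":85,"umy":[6,8,62,91,64]}
After op 5 (replace /umy 29): {"u":85,"umy":29}
After op 6 (add /tp 68): {"tp":68,"u":85,"umy":29}
After op 7 (replace /u 0): {"tp":68,"u":0,"umy":29}
After op 8 (remove /tp): {"u":0,"umy":29}
After op 9 (replace /umy 32): {"u":0,"umy":32}
After op 10 (add /nm 29): {"nm":29,"u":0,"umy":32}
After op 11 (replace /umy 89): {"nm":29,"u":0,"umy":89}
After op 12 (replace /nm 30): {"nm":30,"u":0,"umy":89}
After op 13 (remove /u): {"nm":30,"umy":89}
Size at the root: 2

Answer: 2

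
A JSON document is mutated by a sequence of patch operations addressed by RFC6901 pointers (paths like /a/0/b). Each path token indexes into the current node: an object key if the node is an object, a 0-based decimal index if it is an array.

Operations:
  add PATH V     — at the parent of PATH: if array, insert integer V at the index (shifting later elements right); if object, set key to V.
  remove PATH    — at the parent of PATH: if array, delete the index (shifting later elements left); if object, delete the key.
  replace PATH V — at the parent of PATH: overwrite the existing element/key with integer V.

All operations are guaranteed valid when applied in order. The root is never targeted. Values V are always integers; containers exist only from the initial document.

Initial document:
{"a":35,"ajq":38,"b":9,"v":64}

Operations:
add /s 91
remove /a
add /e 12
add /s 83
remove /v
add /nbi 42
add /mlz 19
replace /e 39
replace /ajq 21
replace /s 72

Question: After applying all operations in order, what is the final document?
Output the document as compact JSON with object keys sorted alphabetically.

After op 1 (add /s 91): {"a":35,"ajq":38,"b":9,"s":91,"v":64}
After op 2 (remove /a): {"ajq":38,"b":9,"s":91,"v":64}
After op 3 (add /e 12): {"ajq":38,"b":9,"e":12,"s":91,"v":64}
After op 4 (add /s 83): {"ajq":38,"b":9,"e":12,"s":83,"v":64}
After op 5 (remove /v): {"ajq":38,"b":9,"e":12,"s":83}
After op 6 (add /nbi 42): {"ajq":38,"b":9,"e":12,"nbi":42,"s":83}
After op 7 (add /mlz 19): {"ajq":38,"b":9,"e":12,"mlz":19,"nbi":42,"s":83}
After op 8 (replace /e 39): {"ajq":38,"b":9,"e":39,"mlz":19,"nbi":42,"s":83}
After op 9 (replace /ajq 21): {"ajq":21,"b":9,"e":39,"mlz":19,"nbi":42,"s":83}
After op 10 (replace /s 72): {"ajq":21,"b":9,"e":39,"mlz":19,"nbi":42,"s":72}

Answer: {"ajq":21,"b":9,"e":39,"mlz":19,"nbi":42,"s":72}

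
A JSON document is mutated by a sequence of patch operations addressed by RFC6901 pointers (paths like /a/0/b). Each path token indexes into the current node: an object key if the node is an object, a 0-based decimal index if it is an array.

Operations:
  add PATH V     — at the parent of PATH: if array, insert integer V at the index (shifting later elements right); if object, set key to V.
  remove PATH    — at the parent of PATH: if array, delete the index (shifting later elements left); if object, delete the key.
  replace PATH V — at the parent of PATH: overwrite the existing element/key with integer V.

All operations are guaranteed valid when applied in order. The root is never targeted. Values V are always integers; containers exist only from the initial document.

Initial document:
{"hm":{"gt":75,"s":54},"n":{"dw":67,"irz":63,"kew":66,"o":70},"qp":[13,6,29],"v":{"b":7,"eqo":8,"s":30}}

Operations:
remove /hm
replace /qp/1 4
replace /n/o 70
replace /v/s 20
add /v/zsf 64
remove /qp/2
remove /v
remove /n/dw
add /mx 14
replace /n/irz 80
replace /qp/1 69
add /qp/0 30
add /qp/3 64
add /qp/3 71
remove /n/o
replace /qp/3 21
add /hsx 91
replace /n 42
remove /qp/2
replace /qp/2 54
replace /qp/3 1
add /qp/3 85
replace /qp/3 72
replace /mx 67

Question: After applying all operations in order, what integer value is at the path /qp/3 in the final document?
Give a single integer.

After op 1 (remove /hm): {"n":{"dw":67,"irz":63,"kew":66,"o":70},"qp":[13,6,29],"v":{"b":7,"eqo":8,"s":30}}
After op 2 (replace /qp/1 4): {"n":{"dw":67,"irz":63,"kew":66,"o":70},"qp":[13,4,29],"v":{"b":7,"eqo":8,"s":30}}
After op 3 (replace /n/o 70): {"n":{"dw":67,"irz":63,"kew":66,"o":70},"qp":[13,4,29],"v":{"b":7,"eqo":8,"s":30}}
After op 4 (replace /v/s 20): {"n":{"dw":67,"irz":63,"kew":66,"o":70},"qp":[13,4,29],"v":{"b":7,"eqo":8,"s":20}}
After op 5 (add /v/zsf 64): {"n":{"dw":67,"irz":63,"kew":66,"o":70},"qp":[13,4,29],"v":{"b":7,"eqo":8,"s":20,"zsf":64}}
After op 6 (remove /qp/2): {"n":{"dw":67,"irz":63,"kew":66,"o":70},"qp":[13,4],"v":{"b":7,"eqo":8,"s":20,"zsf":64}}
After op 7 (remove /v): {"n":{"dw":67,"irz":63,"kew":66,"o":70},"qp":[13,4]}
After op 8 (remove /n/dw): {"n":{"irz":63,"kew":66,"o":70},"qp":[13,4]}
After op 9 (add /mx 14): {"mx":14,"n":{"irz":63,"kew":66,"o":70},"qp":[13,4]}
After op 10 (replace /n/irz 80): {"mx":14,"n":{"irz":80,"kew":66,"o":70},"qp":[13,4]}
After op 11 (replace /qp/1 69): {"mx":14,"n":{"irz":80,"kew":66,"o":70},"qp":[13,69]}
After op 12 (add /qp/0 30): {"mx":14,"n":{"irz":80,"kew":66,"o":70},"qp":[30,13,69]}
After op 13 (add /qp/3 64): {"mx":14,"n":{"irz":80,"kew":66,"o":70},"qp":[30,13,69,64]}
After op 14 (add /qp/3 71): {"mx":14,"n":{"irz":80,"kew":66,"o":70},"qp":[30,13,69,71,64]}
After op 15 (remove /n/o): {"mx":14,"n":{"irz":80,"kew":66},"qp":[30,13,69,71,64]}
After op 16 (replace /qp/3 21): {"mx":14,"n":{"irz":80,"kew":66},"qp":[30,13,69,21,64]}
After op 17 (add /hsx 91): {"hsx":91,"mx":14,"n":{"irz":80,"kew":66},"qp":[30,13,69,21,64]}
After op 18 (replace /n 42): {"hsx":91,"mx":14,"n":42,"qp":[30,13,69,21,64]}
After op 19 (remove /qp/2): {"hsx":91,"mx":14,"n":42,"qp":[30,13,21,64]}
After op 20 (replace /qp/2 54): {"hsx":91,"mx":14,"n":42,"qp":[30,13,54,64]}
After op 21 (replace /qp/3 1): {"hsx":91,"mx":14,"n":42,"qp":[30,13,54,1]}
After op 22 (add /qp/3 85): {"hsx":91,"mx":14,"n":42,"qp":[30,13,54,85,1]}
After op 23 (replace /qp/3 72): {"hsx":91,"mx":14,"n":42,"qp":[30,13,54,72,1]}
After op 24 (replace /mx 67): {"hsx":91,"mx":67,"n":42,"qp":[30,13,54,72,1]}
Value at /qp/3: 72

Answer: 72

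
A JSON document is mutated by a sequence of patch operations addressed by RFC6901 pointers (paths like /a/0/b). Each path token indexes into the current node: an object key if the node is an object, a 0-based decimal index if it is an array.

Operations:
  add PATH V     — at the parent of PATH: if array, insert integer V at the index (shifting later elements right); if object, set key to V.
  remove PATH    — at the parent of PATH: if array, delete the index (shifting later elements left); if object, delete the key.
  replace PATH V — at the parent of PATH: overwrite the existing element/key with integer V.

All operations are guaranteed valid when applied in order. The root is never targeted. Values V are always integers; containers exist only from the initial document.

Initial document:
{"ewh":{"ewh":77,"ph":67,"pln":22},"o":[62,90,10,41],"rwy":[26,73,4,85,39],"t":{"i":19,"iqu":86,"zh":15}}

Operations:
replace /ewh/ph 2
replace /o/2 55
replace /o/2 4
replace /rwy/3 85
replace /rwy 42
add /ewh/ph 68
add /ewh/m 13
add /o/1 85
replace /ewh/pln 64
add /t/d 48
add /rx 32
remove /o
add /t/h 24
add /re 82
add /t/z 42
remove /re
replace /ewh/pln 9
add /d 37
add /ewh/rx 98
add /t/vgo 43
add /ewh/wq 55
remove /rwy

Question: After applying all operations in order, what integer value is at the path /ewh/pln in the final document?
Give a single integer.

After op 1 (replace /ewh/ph 2): {"ewh":{"ewh":77,"ph":2,"pln":22},"o":[62,90,10,41],"rwy":[26,73,4,85,39],"t":{"i":19,"iqu":86,"zh":15}}
After op 2 (replace /o/2 55): {"ewh":{"ewh":77,"ph":2,"pln":22},"o":[62,90,55,41],"rwy":[26,73,4,85,39],"t":{"i":19,"iqu":86,"zh":15}}
After op 3 (replace /o/2 4): {"ewh":{"ewh":77,"ph":2,"pln":22},"o":[62,90,4,41],"rwy":[26,73,4,85,39],"t":{"i":19,"iqu":86,"zh":15}}
After op 4 (replace /rwy/3 85): {"ewh":{"ewh":77,"ph":2,"pln":22},"o":[62,90,4,41],"rwy":[26,73,4,85,39],"t":{"i":19,"iqu":86,"zh":15}}
After op 5 (replace /rwy 42): {"ewh":{"ewh":77,"ph":2,"pln":22},"o":[62,90,4,41],"rwy":42,"t":{"i":19,"iqu":86,"zh":15}}
After op 6 (add /ewh/ph 68): {"ewh":{"ewh":77,"ph":68,"pln":22},"o":[62,90,4,41],"rwy":42,"t":{"i":19,"iqu":86,"zh":15}}
After op 7 (add /ewh/m 13): {"ewh":{"ewh":77,"m":13,"ph":68,"pln":22},"o":[62,90,4,41],"rwy":42,"t":{"i":19,"iqu":86,"zh":15}}
After op 8 (add /o/1 85): {"ewh":{"ewh":77,"m":13,"ph":68,"pln":22},"o":[62,85,90,4,41],"rwy":42,"t":{"i":19,"iqu":86,"zh":15}}
After op 9 (replace /ewh/pln 64): {"ewh":{"ewh":77,"m":13,"ph":68,"pln":64},"o":[62,85,90,4,41],"rwy":42,"t":{"i":19,"iqu":86,"zh":15}}
After op 10 (add /t/d 48): {"ewh":{"ewh":77,"m":13,"ph":68,"pln":64},"o":[62,85,90,4,41],"rwy":42,"t":{"d":48,"i":19,"iqu":86,"zh":15}}
After op 11 (add /rx 32): {"ewh":{"ewh":77,"m":13,"ph":68,"pln":64},"o":[62,85,90,4,41],"rwy":42,"rx":32,"t":{"d":48,"i":19,"iqu":86,"zh":15}}
After op 12 (remove /o): {"ewh":{"ewh":77,"m":13,"ph":68,"pln":64},"rwy":42,"rx":32,"t":{"d":48,"i":19,"iqu":86,"zh":15}}
After op 13 (add /t/h 24): {"ewh":{"ewh":77,"m":13,"ph":68,"pln":64},"rwy":42,"rx":32,"t":{"d":48,"h":24,"i":19,"iqu":86,"zh":15}}
After op 14 (add /re 82): {"ewh":{"ewh":77,"m":13,"ph":68,"pln":64},"re":82,"rwy":42,"rx":32,"t":{"d":48,"h":24,"i":19,"iqu":86,"zh":15}}
After op 15 (add /t/z 42): {"ewh":{"ewh":77,"m":13,"ph":68,"pln":64},"re":82,"rwy":42,"rx":32,"t":{"d":48,"h":24,"i":19,"iqu":86,"z":42,"zh":15}}
After op 16 (remove /re): {"ewh":{"ewh":77,"m":13,"ph":68,"pln":64},"rwy":42,"rx":32,"t":{"d":48,"h":24,"i":19,"iqu":86,"z":42,"zh":15}}
After op 17 (replace /ewh/pln 9): {"ewh":{"ewh":77,"m":13,"ph":68,"pln":9},"rwy":42,"rx":32,"t":{"d":48,"h":24,"i":19,"iqu":86,"z":42,"zh":15}}
After op 18 (add /d 37): {"d":37,"ewh":{"ewh":77,"m":13,"ph":68,"pln":9},"rwy":42,"rx":32,"t":{"d":48,"h":24,"i":19,"iqu":86,"z":42,"zh":15}}
After op 19 (add /ewh/rx 98): {"d":37,"ewh":{"ewh":77,"m":13,"ph":68,"pln":9,"rx":98},"rwy":42,"rx":32,"t":{"d":48,"h":24,"i":19,"iqu":86,"z":42,"zh":15}}
After op 20 (add /t/vgo 43): {"d":37,"ewh":{"ewh":77,"m":13,"ph":68,"pln":9,"rx":98},"rwy":42,"rx":32,"t":{"d":48,"h":24,"i":19,"iqu":86,"vgo":43,"z":42,"zh":15}}
After op 21 (add /ewh/wq 55): {"d":37,"ewh":{"ewh":77,"m":13,"ph":68,"pln":9,"rx":98,"wq":55},"rwy":42,"rx":32,"t":{"d":48,"h":24,"i":19,"iqu":86,"vgo":43,"z":42,"zh":15}}
After op 22 (remove /rwy): {"d":37,"ewh":{"ewh":77,"m":13,"ph":68,"pln":9,"rx":98,"wq":55},"rx":32,"t":{"d":48,"h":24,"i":19,"iqu":86,"vgo":43,"z":42,"zh":15}}
Value at /ewh/pln: 9

Answer: 9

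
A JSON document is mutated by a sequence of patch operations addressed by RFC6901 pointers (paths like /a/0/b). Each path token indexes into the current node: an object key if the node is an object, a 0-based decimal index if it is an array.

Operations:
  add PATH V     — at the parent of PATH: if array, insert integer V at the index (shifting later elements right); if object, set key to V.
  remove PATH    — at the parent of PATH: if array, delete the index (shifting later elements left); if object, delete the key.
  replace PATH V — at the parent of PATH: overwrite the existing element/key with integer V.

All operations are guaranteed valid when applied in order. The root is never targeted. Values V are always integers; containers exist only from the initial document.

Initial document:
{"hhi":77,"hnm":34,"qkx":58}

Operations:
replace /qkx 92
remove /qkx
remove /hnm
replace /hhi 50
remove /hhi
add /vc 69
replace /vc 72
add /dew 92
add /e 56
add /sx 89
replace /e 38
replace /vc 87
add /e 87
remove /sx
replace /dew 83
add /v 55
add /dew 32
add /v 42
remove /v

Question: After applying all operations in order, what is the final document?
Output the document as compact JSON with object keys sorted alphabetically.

After op 1 (replace /qkx 92): {"hhi":77,"hnm":34,"qkx":92}
After op 2 (remove /qkx): {"hhi":77,"hnm":34}
After op 3 (remove /hnm): {"hhi":77}
After op 4 (replace /hhi 50): {"hhi":50}
After op 5 (remove /hhi): {}
After op 6 (add /vc 69): {"vc":69}
After op 7 (replace /vc 72): {"vc":72}
After op 8 (add /dew 92): {"dew":92,"vc":72}
After op 9 (add /e 56): {"dew":92,"e":56,"vc":72}
After op 10 (add /sx 89): {"dew":92,"e":56,"sx":89,"vc":72}
After op 11 (replace /e 38): {"dew":92,"e":38,"sx":89,"vc":72}
After op 12 (replace /vc 87): {"dew":92,"e":38,"sx":89,"vc":87}
After op 13 (add /e 87): {"dew":92,"e":87,"sx":89,"vc":87}
After op 14 (remove /sx): {"dew":92,"e":87,"vc":87}
After op 15 (replace /dew 83): {"dew":83,"e":87,"vc":87}
After op 16 (add /v 55): {"dew":83,"e":87,"v":55,"vc":87}
After op 17 (add /dew 32): {"dew":32,"e":87,"v":55,"vc":87}
After op 18 (add /v 42): {"dew":32,"e":87,"v":42,"vc":87}
After op 19 (remove /v): {"dew":32,"e":87,"vc":87}

Answer: {"dew":32,"e":87,"vc":87}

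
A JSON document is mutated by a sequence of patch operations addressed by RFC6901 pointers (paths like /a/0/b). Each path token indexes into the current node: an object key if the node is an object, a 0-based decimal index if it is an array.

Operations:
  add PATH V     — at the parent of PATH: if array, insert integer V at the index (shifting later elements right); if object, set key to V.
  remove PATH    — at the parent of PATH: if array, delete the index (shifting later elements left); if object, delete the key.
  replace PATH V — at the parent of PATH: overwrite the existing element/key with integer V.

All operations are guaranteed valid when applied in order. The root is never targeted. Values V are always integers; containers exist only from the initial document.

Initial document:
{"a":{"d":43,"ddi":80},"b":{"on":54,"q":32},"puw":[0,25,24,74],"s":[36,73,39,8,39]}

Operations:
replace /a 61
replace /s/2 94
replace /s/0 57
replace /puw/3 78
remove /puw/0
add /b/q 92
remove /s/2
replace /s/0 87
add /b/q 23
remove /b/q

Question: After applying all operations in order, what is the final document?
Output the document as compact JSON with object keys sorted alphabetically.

Answer: {"a":61,"b":{"on":54},"puw":[25,24,78],"s":[87,73,8,39]}

Derivation:
After op 1 (replace /a 61): {"a":61,"b":{"on":54,"q":32},"puw":[0,25,24,74],"s":[36,73,39,8,39]}
After op 2 (replace /s/2 94): {"a":61,"b":{"on":54,"q":32},"puw":[0,25,24,74],"s":[36,73,94,8,39]}
After op 3 (replace /s/0 57): {"a":61,"b":{"on":54,"q":32},"puw":[0,25,24,74],"s":[57,73,94,8,39]}
After op 4 (replace /puw/3 78): {"a":61,"b":{"on":54,"q":32},"puw":[0,25,24,78],"s":[57,73,94,8,39]}
After op 5 (remove /puw/0): {"a":61,"b":{"on":54,"q":32},"puw":[25,24,78],"s":[57,73,94,8,39]}
After op 6 (add /b/q 92): {"a":61,"b":{"on":54,"q":92},"puw":[25,24,78],"s":[57,73,94,8,39]}
After op 7 (remove /s/2): {"a":61,"b":{"on":54,"q":92},"puw":[25,24,78],"s":[57,73,8,39]}
After op 8 (replace /s/0 87): {"a":61,"b":{"on":54,"q":92},"puw":[25,24,78],"s":[87,73,8,39]}
After op 9 (add /b/q 23): {"a":61,"b":{"on":54,"q":23},"puw":[25,24,78],"s":[87,73,8,39]}
After op 10 (remove /b/q): {"a":61,"b":{"on":54},"puw":[25,24,78],"s":[87,73,8,39]}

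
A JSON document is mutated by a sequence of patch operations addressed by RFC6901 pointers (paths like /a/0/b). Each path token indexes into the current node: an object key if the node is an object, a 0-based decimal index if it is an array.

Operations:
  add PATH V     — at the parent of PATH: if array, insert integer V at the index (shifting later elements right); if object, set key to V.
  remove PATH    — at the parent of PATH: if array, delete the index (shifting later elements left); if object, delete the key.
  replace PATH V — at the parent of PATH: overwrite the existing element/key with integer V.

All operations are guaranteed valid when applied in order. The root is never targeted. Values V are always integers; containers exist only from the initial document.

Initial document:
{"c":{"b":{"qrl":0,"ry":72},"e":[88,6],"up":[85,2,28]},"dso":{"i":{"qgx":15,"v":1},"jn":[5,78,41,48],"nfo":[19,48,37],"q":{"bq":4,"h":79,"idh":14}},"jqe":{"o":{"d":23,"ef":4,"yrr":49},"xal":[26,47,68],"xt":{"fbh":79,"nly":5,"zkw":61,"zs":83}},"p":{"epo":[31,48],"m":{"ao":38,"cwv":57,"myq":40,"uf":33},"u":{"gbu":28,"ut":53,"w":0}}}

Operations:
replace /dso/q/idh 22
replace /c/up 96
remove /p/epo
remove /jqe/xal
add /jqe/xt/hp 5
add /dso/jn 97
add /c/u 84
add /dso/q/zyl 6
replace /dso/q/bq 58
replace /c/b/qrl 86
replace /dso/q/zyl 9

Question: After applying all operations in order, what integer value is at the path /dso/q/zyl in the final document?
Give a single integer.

After op 1 (replace /dso/q/idh 22): {"c":{"b":{"qrl":0,"ry":72},"e":[88,6],"up":[85,2,28]},"dso":{"i":{"qgx":15,"v":1},"jn":[5,78,41,48],"nfo":[19,48,37],"q":{"bq":4,"h":79,"idh":22}},"jqe":{"o":{"d":23,"ef":4,"yrr":49},"xal":[26,47,68],"xt":{"fbh":79,"nly":5,"zkw":61,"zs":83}},"p":{"epo":[31,48],"m":{"ao":38,"cwv":57,"myq":40,"uf":33},"u":{"gbu":28,"ut":53,"w":0}}}
After op 2 (replace /c/up 96): {"c":{"b":{"qrl":0,"ry":72},"e":[88,6],"up":96},"dso":{"i":{"qgx":15,"v":1},"jn":[5,78,41,48],"nfo":[19,48,37],"q":{"bq":4,"h":79,"idh":22}},"jqe":{"o":{"d":23,"ef":4,"yrr":49},"xal":[26,47,68],"xt":{"fbh":79,"nly":5,"zkw":61,"zs":83}},"p":{"epo":[31,48],"m":{"ao":38,"cwv":57,"myq":40,"uf":33},"u":{"gbu":28,"ut":53,"w":0}}}
After op 3 (remove /p/epo): {"c":{"b":{"qrl":0,"ry":72},"e":[88,6],"up":96},"dso":{"i":{"qgx":15,"v":1},"jn":[5,78,41,48],"nfo":[19,48,37],"q":{"bq":4,"h":79,"idh":22}},"jqe":{"o":{"d":23,"ef":4,"yrr":49},"xal":[26,47,68],"xt":{"fbh":79,"nly":5,"zkw":61,"zs":83}},"p":{"m":{"ao":38,"cwv":57,"myq":40,"uf":33},"u":{"gbu":28,"ut":53,"w":0}}}
After op 4 (remove /jqe/xal): {"c":{"b":{"qrl":0,"ry":72},"e":[88,6],"up":96},"dso":{"i":{"qgx":15,"v":1},"jn":[5,78,41,48],"nfo":[19,48,37],"q":{"bq":4,"h":79,"idh":22}},"jqe":{"o":{"d":23,"ef":4,"yrr":49},"xt":{"fbh":79,"nly":5,"zkw":61,"zs":83}},"p":{"m":{"ao":38,"cwv":57,"myq":40,"uf":33},"u":{"gbu":28,"ut":53,"w":0}}}
After op 5 (add /jqe/xt/hp 5): {"c":{"b":{"qrl":0,"ry":72},"e":[88,6],"up":96},"dso":{"i":{"qgx":15,"v":1},"jn":[5,78,41,48],"nfo":[19,48,37],"q":{"bq":4,"h":79,"idh":22}},"jqe":{"o":{"d":23,"ef":4,"yrr":49},"xt":{"fbh":79,"hp":5,"nly":5,"zkw":61,"zs":83}},"p":{"m":{"ao":38,"cwv":57,"myq":40,"uf":33},"u":{"gbu":28,"ut":53,"w":0}}}
After op 6 (add /dso/jn 97): {"c":{"b":{"qrl":0,"ry":72},"e":[88,6],"up":96},"dso":{"i":{"qgx":15,"v":1},"jn":97,"nfo":[19,48,37],"q":{"bq":4,"h":79,"idh":22}},"jqe":{"o":{"d":23,"ef":4,"yrr":49},"xt":{"fbh":79,"hp":5,"nly":5,"zkw":61,"zs":83}},"p":{"m":{"ao":38,"cwv":57,"myq":40,"uf":33},"u":{"gbu":28,"ut":53,"w":0}}}
After op 7 (add /c/u 84): {"c":{"b":{"qrl":0,"ry":72},"e":[88,6],"u":84,"up":96},"dso":{"i":{"qgx":15,"v":1},"jn":97,"nfo":[19,48,37],"q":{"bq":4,"h":79,"idh":22}},"jqe":{"o":{"d":23,"ef":4,"yrr":49},"xt":{"fbh":79,"hp":5,"nly":5,"zkw":61,"zs":83}},"p":{"m":{"ao":38,"cwv":57,"myq":40,"uf":33},"u":{"gbu":28,"ut":53,"w":0}}}
After op 8 (add /dso/q/zyl 6): {"c":{"b":{"qrl":0,"ry":72},"e":[88,6],"u":84,"up":96},"dso":{"i":{"qgx":15,"v":1},"jn":97,"nfo":[19,48,37],"q":{"bq":4,"h":79,"idh":22,"zyl":6}},"jqe":{"o":{"d":23,"ef":4,"yrr":49},"xt":{"fbh":79,"hp":5,"nly":5,"zkw":61,"zs":83}},"p":{"m":{"ao":38,"cwv":57,"myq":40,"uf":33},"u":{"gbu":28,"ut":53,"w":0}}}
After op 9 (replace /dso/q/bq 58): {"c":{"b":{"qrl":0,"ry":72},"e":[88,6],"u":84,"up":96},"dso":{"i":{"qgx":15,"v":1},"jn":97,"nfo":[19,48,37],"q":{"bq":58,"h":79,"idh":22,"zyl":6}},"jqe":{"o":{"d":23,"ef":4,"yrr":49},"xt":{"fbh":79,"hp":5,"nly":5,"zkw":61,"zs":83}},"p":{"m":{"ao":38,"cwv":57,"myq":40,"uf":33},"u":{"gbu":28,"ut":53,"w":0}}}
After op 10 (replace /c/b/qrl 86): {"c":{"b":{"qrl":86,"ry":72},"e":[88,6],"u":84,"up":96},"dso":{"i":{"qgx":15,"v":1},"jn":97,"nfo":[19,48,37],"q":{"bq":58,"h":79,"idh":22,"zyl":6}},"jqe":{"o":{"d":23,"ef":4,"yrr":49},"xt":{"fbh":79,"hp":5,"nly":5,"zkw":61,"zs":83}},"p":{"m":{"ao":38,"cwv":57,"myq":40,"uf":33},"u":{"gbu":28,"ut":53,"w":0}}}
After op 11 (replace /dso/q/zyl 9): {"c":{"b":{"qrl":86,"ry":72},"e":[88,6],"u":84,"up":96},"dso":{"i":{"qgx":15,"v":1},"jn":97,"nfo":[19,48,37],"q":{"bq":58,"h":79,"idh":22,"zyl":9}},"jqe":{"o":{"d":23,"ef":4,"yrr":49},"xt":{"fbh":79,"hp":5,"nly":5,"zkw":61,"zs":83}},"p":{"m":{"ao":38,"cwv":57,"myq":40,"uf":33},"u":{"gbu":28,"ut":53,"w":0}}}
Value at /dso/q/zyl: 9

Answer: 9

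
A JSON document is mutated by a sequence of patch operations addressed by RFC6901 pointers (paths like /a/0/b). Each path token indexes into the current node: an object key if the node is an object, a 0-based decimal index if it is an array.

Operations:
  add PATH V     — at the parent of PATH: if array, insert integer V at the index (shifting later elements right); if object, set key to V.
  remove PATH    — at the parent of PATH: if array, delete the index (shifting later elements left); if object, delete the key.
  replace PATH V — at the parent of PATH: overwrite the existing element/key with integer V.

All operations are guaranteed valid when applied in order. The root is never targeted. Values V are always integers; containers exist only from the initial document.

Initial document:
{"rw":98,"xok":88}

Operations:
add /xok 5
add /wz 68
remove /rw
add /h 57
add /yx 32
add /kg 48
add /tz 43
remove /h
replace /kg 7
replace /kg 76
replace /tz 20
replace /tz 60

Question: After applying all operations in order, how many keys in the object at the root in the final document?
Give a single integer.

After op 1 (add /xok 5): {"rw":98,"xok":5}
After op 2 (add /wz 68): {"rw":98,"wz":68,"xok":5}
After op 3 (remove /rw): {"wz":68,"xok":5}
After op 4 (add /h 57): {"h":57,"wz":68,"xok":5}
After op 5 (add /yx 32): {"h":57,"wz":68,"xok":5,"yx":32}
After op 6 (add /kg 48): {"h":57,"kg":48,"wz":68,"xok":5,"yx":32}
After op 7 (add /tz 43): {"h":57,"kg":48,"tz":43,"wz":68,"xok":5,"yx":32}
After op 8 (remove /h): {"kg":48,"tz":43,"wz":68,"xok":5,"yx":32}
After op 9 (replace /kg 7): {"kg":7,"tz":43,"wz":68,"xok":5,"yx":32}
After op 10 (replace /kg 76): {"kg":76,"tz":43,"wz":68,"xok":5,"yx":32}
After op 11 (replace /tz 20): {"kg":76,"tz":20,"wz":68,"xok":5,"yx":32}
After op 12 (replace /tz 60): {"kg":76,"tz":60,"wz":68,"xok":5,"yx":32}
Size at the root: 5

Answer: 5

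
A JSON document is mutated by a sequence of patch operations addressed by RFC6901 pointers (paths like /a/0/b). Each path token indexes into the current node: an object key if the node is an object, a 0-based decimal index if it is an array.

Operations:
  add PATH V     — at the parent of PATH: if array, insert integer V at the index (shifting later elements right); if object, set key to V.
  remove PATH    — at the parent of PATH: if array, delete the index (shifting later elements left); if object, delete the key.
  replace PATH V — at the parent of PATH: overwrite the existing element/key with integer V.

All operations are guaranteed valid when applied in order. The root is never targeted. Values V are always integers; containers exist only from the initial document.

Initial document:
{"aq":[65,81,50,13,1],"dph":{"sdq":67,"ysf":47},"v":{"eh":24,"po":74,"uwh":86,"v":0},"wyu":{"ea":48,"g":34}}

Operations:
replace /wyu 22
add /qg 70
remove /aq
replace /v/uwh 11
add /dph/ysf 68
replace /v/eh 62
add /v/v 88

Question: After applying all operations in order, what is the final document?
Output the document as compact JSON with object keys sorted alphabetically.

Answer: {"dph":{"sdq":67,"ysf":68},"qg":70,"v":{"eh":62,"po":74,"uwh":11,"v":88},"wyu":22}

Derivation:
After op 1 (replace /wyu 22): {"aq":[65,81,50,13,1],"dph":{"sdq":67,"ysf":47},"v":{"eh":24,"po":74,"uwh":86,"v":0},"wyu":22}
After op 2 (add /qg 70): {"aq":[65,81,50,13,1],"dph":{"sdq":67,"ysf":47},"qg":70,"v":{"eh":24,"po":74,"uwh":86,"v":0},"wyu":22}
After op 3 (remove /aq): {"dph":{"sdq":67,"ysf":47},"qg":70,"v":{"eh":24,"po":74,"uwh":86,"v":0},"wyu":22}
After op 4 (replace /v/uwh 11): {"dph":{"sdq":67,"ysf":47},"qg":70,"v":{"eh":24,"po":74,"uwh":11,"v":0},"wyu":22}
After op 5 (add /dph/ysf 68): {"dph":{"sdq":67,"ysf":68},"qg":70,"v":{"eh":24,"po":74,"uwh":11,"v":0},"wyu":22}
After op 6 (replace /v/eh 62): {"dph":{"sdq":67,"ysf":68},"qg":70,"v":{"eh":62,"po":74,"uwh":11,"v":0},"wyu":22}
After op 7 (add /v/v 88): {"dph":{"sdq":67,"ysf":68},"qg":70,"v":{"eh":62,"po":74,"uwh":11,"v":88},"wyu":22}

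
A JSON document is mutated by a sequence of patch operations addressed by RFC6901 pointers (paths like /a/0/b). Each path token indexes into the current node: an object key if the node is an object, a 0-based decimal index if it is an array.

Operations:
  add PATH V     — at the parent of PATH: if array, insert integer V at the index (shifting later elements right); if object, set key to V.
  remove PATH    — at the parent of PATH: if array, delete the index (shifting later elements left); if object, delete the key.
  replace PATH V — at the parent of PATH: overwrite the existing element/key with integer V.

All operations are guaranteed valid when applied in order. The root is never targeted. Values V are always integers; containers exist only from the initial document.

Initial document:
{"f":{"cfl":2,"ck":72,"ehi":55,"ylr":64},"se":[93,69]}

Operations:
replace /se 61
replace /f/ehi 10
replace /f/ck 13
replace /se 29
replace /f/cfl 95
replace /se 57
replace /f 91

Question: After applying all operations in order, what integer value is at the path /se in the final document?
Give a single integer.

After op 1 (replace /se 61): {"f":{"cfl":2,"ck":72,"ehi":55,"ylr":64},"se":61}
After op 2 (replace /f/ehi 10): {"f":{"cfl":2,"ck":72,"ehi":10,"ylr":64},"se":61}
After op 3 (replace /f/ck 13): {"f":{"cfl":2,"ck":13,"ehi":10,"ylr":64},"se":61}
After op 4 (replace /se 29): {"f":{"cfl":2,"ck":13,"ehi":10,"ylr":64},"se":29}
After op 5 (replace /f/cfl 95): {"f":{"cfl":95,"ck":13,"ehi":10,"ylr":64},"se":29}
After op 6 (replace /se 57): {"f":{"cfl":95,"ck":13,"ehi":10,"ylr":64},"se":57}
After op 7 (replace /f 91): {"f":91,"se":57}
Value at /se: 57

Answer: 57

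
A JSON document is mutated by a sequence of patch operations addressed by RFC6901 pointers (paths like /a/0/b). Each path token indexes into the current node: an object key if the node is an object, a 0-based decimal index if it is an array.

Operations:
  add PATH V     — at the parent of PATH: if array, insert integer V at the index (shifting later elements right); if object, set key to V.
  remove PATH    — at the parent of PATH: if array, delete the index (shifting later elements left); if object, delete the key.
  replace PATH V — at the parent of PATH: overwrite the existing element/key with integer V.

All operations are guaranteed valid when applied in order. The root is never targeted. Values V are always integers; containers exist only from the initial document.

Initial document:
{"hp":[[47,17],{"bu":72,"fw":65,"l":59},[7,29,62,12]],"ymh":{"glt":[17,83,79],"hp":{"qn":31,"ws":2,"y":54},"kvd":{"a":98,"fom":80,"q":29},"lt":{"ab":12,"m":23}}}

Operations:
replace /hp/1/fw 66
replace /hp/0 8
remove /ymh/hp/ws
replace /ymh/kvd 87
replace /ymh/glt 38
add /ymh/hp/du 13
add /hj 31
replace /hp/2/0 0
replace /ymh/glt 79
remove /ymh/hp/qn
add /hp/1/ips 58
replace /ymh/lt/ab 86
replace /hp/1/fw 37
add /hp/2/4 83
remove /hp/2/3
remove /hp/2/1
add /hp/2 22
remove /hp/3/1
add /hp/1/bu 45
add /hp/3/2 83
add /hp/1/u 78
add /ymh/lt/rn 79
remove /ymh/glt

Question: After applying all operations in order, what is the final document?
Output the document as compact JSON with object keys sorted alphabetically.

After op 1 (replace /hp/1/fw 66): {"hp":[[47,17],{"bu":72,"fw":66,"l":59},[7,29,62,12]],"ymh":{"glt":[17,83,79],"hp":{"qn":31,"ws":2,"y":54},"kvd":{"a":98,"fom":80,"q":29},"lt":{"ab":12,"m":23}}}
After op 2 (replace /hp/0 8): {"hp":[8,{"bu":72,"fw":66,"l":59},[7,29,62,12]],"ymh":{"glt":[17,83,79],"hp":{"qn":31,"ws":2,"y":54},"kvd":{"a":98,"fom":80,"q":29},"lt":{"ab":12,"m":23}}}
After op 3 (remove /ymh/hp/ws): {"hp":[8,{"bu":72,"fw":66,"l":59},[7,29,62,12]],"ymh":{"glt":[17,83,79],"hp":{"qn":31,"y":54},"kvd":{"a":98,"fom":80,"q":29},"lt":{"ab":12,"m":23}}}
After op 4 (replace /ymh/kvd 87): {"hp":[8,{"bu":72,"fw":66,"l":59},[7,29,62,12]],"ymh":{"glt":[17,83,79],"hp":{"qn":31,"y":54},"kvd":87,"lt":{"ab":12,"m":23}}}
After op 5 (replace /ymh/glt 38): {"hp":[8,{"bu":72,"fw":66,"l":59},[7,29,62,12]],"ymh":{"glt":38,"hp":{"qn":31,"y":54},"kvd":87,"lt":{"ab":12,"m":23}}}
After op 6 (add /ymh/hp/du 13): {"hp":[8,{"bu":72,"fw":66,"l":59},[7,29,62,12]],"ymh":{"glt":38,"hp":{"du":13,"qn":31,"y":54},"kvd":87,"lt":{"ab":12,"m":23}}}
After op 7 (add /hj 31): {"hj":31,"hp":[8,{"bu":72,"fw":66,"l":59},[7,29,62,12]],"ymh":{"glt":38,"hp":{"du":13,"qn":31,"y":54},"kvd":87,"lt":{"ab":12,"m":23}}}
After op 8 (replace /hp/2/0 0): {"hj":31,"hp":[8,{"bu":72,"fw":66,"l":59},[0,29,62,12]],"ymh":{"glt":38,"hp":{"du":13,"qn":31,"y":54},"kvd":87,"lt":{"ab":12,"m":23}}}
After op 9 (replace /ymh/glt 79): {"hj":31,"hp":[8,{"bu":72,"fw":66,"l":59},[0,29,62,12]],"ymh":{"glt":79,"hp":{"du":13,"qn":31,"y":54},"kvd":87,"lt":{"ab":12,"m":23}}}
After op 10 (remove /ymh/hp/qn): {"hj":31,"hp":[8,{"bu":72,"fw":66,"l":59},[0,29,62,12]],"ymh":{"glt":79,"hp":{"du":13,"y":54},"kvd":87,"lt":{"ab":12,"m":23}}}
After op 11 (add /hp/1/ips 58): {"hj":31,"hp":[8,{"bu":72,"fw":66,"ips":58,"l":59},[0,29,62,12]],"ymh":{"glt":79,"hp":{"du":13,"y":54},"kvd":87,"lt":{"ab":12,"m":23}}}
After op 12 (replace /ymh/lt/ab 86): {"hj":31,"hp":[8,{"bu":72,"fw":66,"ips":58,"l":59},[0,29,62,12]],"ymh":{"glt":79,"hp":{"du":13,"y":54},"kvd":87,"lt":{"ab":86,"m":23}}}
After op 13 (replace /hp/1/fw 37): {"hj":31,"hp":[8,{"bu":72,"fw":37,"ips":58,"l":59},[0,29,62,12]],"ymh":{"glt":79,"hp":{"du":13,"y":54},"kvd":87,"lt":{"ab":86,"m":23}}}
After op 14 (add /hp/2/4 83): {"hj":31,"hp":[8,{"bu":72,"fw":37,"ips":58,"l":59},[0,29,62,12,83]],"ymh":{"glt":79,"hp":{"du":13,"y":54},"kvd":87,"lt":{"ab":86,"m":23}}}
After op 15 (remove /hp/2/3): {"hj":31,"hp":[8,{"bu":72,"fw":37,"ips":58,"l":59},[0,29,62,83]],"ymh":{"glt":79,"hp":{"du":13,"y":54},"kvd":87,"lt":{"ab":86,"m":23}}}
After op 16 (remove /hp/2/1): {"hj":31,"hp":[8,{"bu":72,"fw":37,"ips":58,"l":59},[0,62,83]],"ymh":{"glt":79,"hp":{"du":13,"y":54},"kvd":87,"lt":{"ab":86,"m":23}}}
After op 17 (add /hp/2 22): {"hj":31,"hp":[8,{"bu":72,"fw":37,"ips":58,"l":59},22,[0,62,83]],"ymh":{"glt":79,"hp":{"du":13,"y":54},"kvd":87,"lt":{"ab":86,"m":23}}}
After op 18 (remove /hp/3/1): {"hj":31,"hp":[8,{"bu":72,"fw":37,"ips":58,"l":59},22,[0,83]],"ymh":{"glt":79,"hp":{"du":13,"y":54},"kvd":87,"lt":{"ab":86,"m":23}}}
After op 19 (add /hp/1/bu 45): {"hj":31,"hp":[8,{"bu":45,"fw":37,"ips":58,"l":59},22,[0,83]],"ymh":{"glt":79,"hp":{"du":13,"y":54},"kvd":87,"lt":{"ab":86,"m":23}}}
After op 20 (add /hp/3/2 83): {"hj":31,"hp":[8,{"bu":45,"fw":37,"ips":58,"l":59},22,[0,83,83]],"ymh":{"glt":79,"hp":{"du":13,"y":54},"kvd":87,"lt":{"ab":86,"m":23}}}
After op 21 (add /hp/1/u 78): {"hj":31,"hp":[8,{"bu":45,"fw":37,"ips":58,"l":59,"u":78},22,[0,83,83]],"ymh":{"glt":79,"hp":{"du":13,"y":54},"kvd":87,"lt":{"ab":86,"m":23}}}
After op 22 (add /ymh/lt/rn 79): {"hj":31,"hp":[8,{"bu":45,"fw":37,"ips":58,"l":59,"u":78},22,[0,83,83]],"ymh":{"glt":79,"hp":{"du":13,"y":54},"kvd":87,"lt":{"ab":86,"m":23,"rn":79}}}
After op 23 (remove /ymh/glt): {"hj":31,"hp":[8,{"bu":45,"fw":37,"ips":58,"l":59,"u":78},22,[0,83,83]],"ymh":{"hp":{"du":13,"y":54},"kvd":87,"lt":{"ab":86,"m":23,"rn":79}}}

Answer: {"hj":31,"hp":[8,{"bu":45,"fw":37,"ips":58,"l":59,"u":78},22,[0,83,83]],"ymh":{"hp":{"du":13,"y":54},"kvd":87,"lt":{"ab":86,"m":23,"rn":79}}}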